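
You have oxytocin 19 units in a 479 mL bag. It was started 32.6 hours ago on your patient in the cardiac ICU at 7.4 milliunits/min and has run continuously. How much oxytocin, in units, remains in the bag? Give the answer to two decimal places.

7.4 milliunits/min × 60 min/hr = 444 milliunits/hr
Concentration = 19 units ÷ 479 mL = 0.03966597 units/mL = 39.66597 milliunits/mL
Rate = 444 milliunits/hr ÷ 39.66597 milliunits/mL = 11.19347 mL/hr
Volume infused = 11.19347 mL/hr × 32.6 hr = 364.9072 mL
Volume remaining = 479 − 364.9072 = 114.0928 mL
Drug remaining = 114.0928 mL × 39.66597 milliunits/mL = 4525.6 milliunits = 4.5256 units

4.53 units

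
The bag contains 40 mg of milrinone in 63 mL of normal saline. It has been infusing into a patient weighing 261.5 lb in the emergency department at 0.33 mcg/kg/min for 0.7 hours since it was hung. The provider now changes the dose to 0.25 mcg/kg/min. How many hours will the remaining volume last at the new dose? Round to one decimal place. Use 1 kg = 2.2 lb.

21.5 hours

Initial rate:
Weight = 261.5 lb ÷ 2.2 lb/kg = 118.8636 kg
Dose = 0.33 mcg/kg/min × 118.8636 kg = 39.225 mcg/min
39.225 mcg/min × 60 min/hr = 2353.5 mcg/hr
Concentration = 40 mg ÷ 63 mL = 0.6349206 mg/mL = 634.9206 mcg/mL
Rate = 2353.5 mcg/hr ÷ 634.9206 mcg/mL = 3.706762 mL/hr
Volume infused so far = 3.706762 mL/hr × 0.7 hr = 2.594734 mL
Volume remaining = 63 − 2.594734 = 60.40527 mL
New rate:
Dose = 0.25 mcg/kg/min × 118.8636 kg = 29.71591 mcg/min
29.71591 mcg/min × 60 min/hr = 1782.955 mcg/hr
Rate = 1782.955 mcg/hr ÷ 634.9206 mcg/mL = 2.808153 mL/hr
Time remaining = 60.40527 mL ÷ 2.808153 mL/hr = 21.51067 hr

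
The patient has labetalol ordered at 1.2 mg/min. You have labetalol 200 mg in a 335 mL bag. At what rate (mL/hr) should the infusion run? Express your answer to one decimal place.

1.2 mg/min × 60 min/hr = 72 mg/hr
Concentration = 200 mg ÷ 335 mL = 0.5970149 mg/mL
Rate = 72 mg/hr ÷ 0.5970149 mg/mL = 120.6 mL/hr

120.6 mL/hr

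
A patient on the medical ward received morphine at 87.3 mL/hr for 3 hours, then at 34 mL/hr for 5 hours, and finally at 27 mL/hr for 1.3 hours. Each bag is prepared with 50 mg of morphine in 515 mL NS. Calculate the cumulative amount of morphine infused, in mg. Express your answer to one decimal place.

45.3 mg

Concentration = 50 mg ÷ 515 mL = 0.09708738 mg/mL
Stage 1: 87.3 mL/hr × 3 hr = 261.9 mL → 261.9 mL × 0.09708738 mg/mL = 25.42718 mg
Stage 2: 34 mL/hr × 5 hr = 170 mL → 170 mL × 0.09708738 mg/mL = 16.50485 mg
Stage 3: 27 mL/hr × 1.3 hr = 35.1 mL → 35.1 mL × 0.09708738 mg/mL = 3.407767 mg
Total = 25.42718 + 16.50485 + 3.407767 = 45.33981 mg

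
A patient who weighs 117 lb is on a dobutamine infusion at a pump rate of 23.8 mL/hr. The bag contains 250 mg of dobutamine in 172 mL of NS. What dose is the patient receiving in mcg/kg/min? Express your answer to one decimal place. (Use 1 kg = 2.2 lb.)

Weight = 117 lb ÷ 2.2 lb/kg = 53.18182 kg
Concentration = 250 mg ÷ 172 mL = 1.453488 mg/mL = 1453.488 mcg/mL
Drug rate = 23.8 mL/hr × 1453.488 mcg/mL = 34593.02 mcg/hr
34593.02 mcg/hr ÷ 60 min/hr = 576.5504 mcg/min
576.5504 mcg/min ÷ 53.18182 kg = 10.84112 mcg/kg/min

10.8 mcg/kg/min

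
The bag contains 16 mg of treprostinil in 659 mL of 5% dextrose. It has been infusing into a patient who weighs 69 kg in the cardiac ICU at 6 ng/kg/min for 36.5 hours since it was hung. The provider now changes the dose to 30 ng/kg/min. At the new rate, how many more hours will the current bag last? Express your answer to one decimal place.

Initial rate:
Dose = 6 ng/kg/min × 69 kg = 414 ng/min
414 ng/min × 60 min/hr = 24840 ng/hr
Concentration = 16 mg ÷ 659 mL = 0.02427921 mg/mL = 24279.21 ng/mL
Rate = 24840 ng/hr ÷ 24279.21 ng/mL = 1.023097 mL/hr
Volume infused so far = 1.023097 mL/hr × 36.5 hr = 37.34306 mL
Volume remaining = 659 − 37.34306 = 621.6569 mL
New rate:
Dose = 30 ng/kg/min × 69 kg = 2070 ng/min
2070 ng/min × 60 min/hr = 124200 ng/hr
Rate = 124200 ng/hr ÷ 24279.21 ng/mL = 5.115487 mL/hr
Time remaining = 621.6569 mL ÷ 5.115487 mL/hr = 121.5245 hr

121.5 hours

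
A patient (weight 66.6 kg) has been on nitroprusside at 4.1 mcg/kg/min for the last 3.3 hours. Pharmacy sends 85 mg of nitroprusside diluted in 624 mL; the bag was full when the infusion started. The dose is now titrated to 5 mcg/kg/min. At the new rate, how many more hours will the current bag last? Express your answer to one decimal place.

1.5 hours

Initial rate:
Dose = 4.1 mcg/kg/min × 66.6 kg = 273.06 mcg/min
273.06 mcg/min × 60 min/hr = 16383.6 mcg/hr
Concentration = 85 mg ÷ 624 mL = 0.1362179 mg/mL = 136.2179 mcg/mL
Rate = 16383.6 mcg/hr ÷ 136.2179 mcg/mL = 120.2749 mL/hr
Volume infused so far = 120.2749 mL/hr × 3.3 hr = 396.9072 mL
Volume remaining = 624 − 396.9072 = 227.0928 mL
New rate:
Dose = 5 mcg/kg/min × 66.6 kg = 333 mcg/min
333 mcg/min × 60 min/hr = 19980 mcg/hr
Rate = 19980 mcg/hr ÷ 136.2179 mcg/mL = 146.6767 mL/hr
Time remaining = 227.0928 mL ÷ 146.6767 mL/hr = 1.548254 hr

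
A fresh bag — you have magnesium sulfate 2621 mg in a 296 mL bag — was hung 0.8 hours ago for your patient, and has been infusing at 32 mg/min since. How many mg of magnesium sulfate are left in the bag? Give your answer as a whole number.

32 mg/min × 60 min/hr = 1920 mg/hr
Concentration = 2621 mg ÷ 296 mL = 8.85473 mg/mL
Rate = 1920 mg/hr ÷ 8.85473 mg/mL = 216.8333 mL/hr
Volume infused = 216.8333 mL/hr × 0.8 hr = 173.4666 mL
Volume remaining = 296 − 173.4666 = 122.5334 mL
Drug remaining = 122.5334 mL × 8.85473 mg/mL = 1085 mg

1085 mg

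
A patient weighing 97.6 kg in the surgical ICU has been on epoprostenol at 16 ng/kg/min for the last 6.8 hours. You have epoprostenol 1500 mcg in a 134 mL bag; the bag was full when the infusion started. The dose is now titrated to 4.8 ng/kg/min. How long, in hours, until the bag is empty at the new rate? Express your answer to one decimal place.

30.7 hours

Initial rate:
Dose = 16 ng/kg/min × 97.6 kg = 1561.6 ng/min
1561.6 ng/min × 60 min/hr = 93696 ng/hr
Concentration = 1500 mcg ÷ 134 mL = 11.19403 mcg/mL = 11194.03 ng/mL
Rate = 93696 ng/hr ÷ 11194.03 ng/mL = 8.370176 mL/hr
Volume infused so far = 8.370176 mL/hr × 6.8 hr = 56.9172 mL
Volume remaining = 134 − 56.9172 = 77.0828 mL
New rate:
Dose = 4.8 ng/kg/min × 97.6 kg = 468.48 ng/min
468.48 ng/min × 60 min/hr = 28108.8 ng/hr
Rate = 28108.8 ng/hr ÷ 11194.03 ng/mL = 2.511053 mL/hr
Time remaining = 77.0828 mL ÷ 2.511053 mL/hr = 30.6974 hr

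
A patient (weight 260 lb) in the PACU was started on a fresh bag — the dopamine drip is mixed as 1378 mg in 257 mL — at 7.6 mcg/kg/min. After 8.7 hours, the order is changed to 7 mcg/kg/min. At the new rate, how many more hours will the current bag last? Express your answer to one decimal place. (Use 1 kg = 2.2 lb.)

18.3 hours

Initial rate:
Weight = 260 lb ÷ 2.2 lb/kg = 118.1818 kg
Dose = 7.6 mcg/kg/min × 118.1818 kg = 898.1818 mcg/min
898.1818 mcg/min × 60 min/hr = 53890.91 mcg/hr
Concentration = 1378 mg ÷ 257 mL = 5.361868 mg/mL = 5361.868 mcg/mL
Rate = 53890.91 mcg/hr ÷ 5361.868 mcg/mL = 10.05077 mL/hr
Volume infused so far = 10.05077 mL/hr × 8.7 hr = 87.44172 mL
Volume remaining = 257 − 87.44172 = 169.5583 mL
New rate:
Dose = 7 mcg/kg/min × 118.1818 kg = 827.2727 mcg/min
827.2727 mcg/min × 60 min/hr = 49636.36 mcg/hr
Rate = 49636.36 mcg/hr ÷ 5361.868 mcg/mL = 9.25729 mL/hr
Time remaining = 169.5583 mL ÷ 9.25729 mL/hr = 18.31619 hr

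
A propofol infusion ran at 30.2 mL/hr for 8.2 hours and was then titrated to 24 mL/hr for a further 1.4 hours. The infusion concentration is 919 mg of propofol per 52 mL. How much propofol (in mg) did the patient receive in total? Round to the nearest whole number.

4970 mg

Concentration = 919 mg ÷ 52 mL = 17.67308 mg/mL
Stage 1: 30.2 mL/hr × 8.2 hr = 247.64 mL → 247.64 mL × 17.67308 mg/mL = 4376.561 mg
Stage 2: 24 mL/hr × 1.4 hr = 33.6 mL → 33.6 mL × 17.67308 mg/mL = 593.8154 mg
Total = 4376.561 + 593.8154 = 4970.376 mg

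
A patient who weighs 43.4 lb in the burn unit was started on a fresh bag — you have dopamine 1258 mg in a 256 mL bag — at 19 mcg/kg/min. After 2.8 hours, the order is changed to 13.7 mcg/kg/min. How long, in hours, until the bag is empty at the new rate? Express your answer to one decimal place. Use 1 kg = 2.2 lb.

73.7 hours

Initial rate:
Weight = 43.4 lb ÷ 2.2 lb/kg = 19.72727 kg
Dose = 19 mcg/kg/min × 19.72727 kg = 374.8182 mcg/min
374.8182 mcg/min × 60 min/hr = 22489.09 mcg/hr
Concentration = 1258 mg ÷ 256 mL = 4.914062 mg/mL = 4914.062 mcg/mL
Rate = 22489.09 mcg/hr ÷ 4914.062 mcg/mL = 4.576476 mL/hr
Volume infused so far = 4.576476 mL/hr × 2.8 hr = 12.81413 mL
Volume remaining = 256 − 12.81413 = 243.1859 mL
New rate:
Dose = 13.7 mcg/kg/min × 19.72727 kg = 270.2636 mcg/min
270.2636 mcg/min × 60 min/hr = 16215.82 mcg/hr
Rate = 16215.82 mcg/hr ÷ 4914.062 mcg/mL = 3.29988 mL/hr
Time remaining = 243.1859 mL ÷ 3.29988 mL/hr = 73.69536 hr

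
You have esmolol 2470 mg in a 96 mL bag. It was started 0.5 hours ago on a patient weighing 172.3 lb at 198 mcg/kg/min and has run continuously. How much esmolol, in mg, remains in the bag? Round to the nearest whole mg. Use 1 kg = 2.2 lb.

2005 mg

Weight = 172.3 lb ÷ 2.2 lb/kg = 78.31818 kg
Dose = 198 mcg/kg/min × 78.31818 kg = 15507 mcg/min
15507 mcg/min × 60 min/hr = 930420 mcg/hr
Concentration = 2470 mg ÷ 96 mL = 25.72917 mg/mL = 25729.17 mcg/mL
Rate = 930420 mcg/hr ÷ 25729.17 mcg/mL = 36.16207 mL/hr
Volume infused = 36.16207 mL/hr × 0.5 hr = 18.08104 mL
Volume remaining = 96 − 18.08104 = 77.91896 mL
Drug remaining = 77.91896 mL × 25729.17 mcg/mL = 2004790 mcg = 2004.79 mg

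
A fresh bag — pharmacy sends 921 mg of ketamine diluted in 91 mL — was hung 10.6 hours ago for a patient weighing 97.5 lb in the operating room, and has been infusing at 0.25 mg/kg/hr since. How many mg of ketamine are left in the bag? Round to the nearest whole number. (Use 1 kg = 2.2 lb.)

Weight = 97.5 lb ÷ 2.2 lb/kg = 44.31818 kg
Dose = 0.25 mg/kg/hr × 44.31818 kg = 11.07955 mg/hr
Concentration = 921 mg ÷ 91 mL = 10.12088 mg/mL
Rate = 11.07955 mg/hr ÷ 10.12088 mg/mL = 1.094722 mL/hr
Volume infused = 1.094722 mL/hr × 10.6 hr = 11.60405 mL
Volume remaining = 91 − 11.60405 = 79.39595 mL
Drug remaining = 79.39595 mL × 10.12088 mg/mL = 803.5568 mg

804 mg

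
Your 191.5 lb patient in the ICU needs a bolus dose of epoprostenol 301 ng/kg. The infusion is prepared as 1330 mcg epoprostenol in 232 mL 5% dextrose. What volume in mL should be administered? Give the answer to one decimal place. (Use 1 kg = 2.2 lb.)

4.6 mL

Weight = 191.5 lb ÷ 2.2 lb/kg = 87.04545 kg
Dose = 301 ng/kg × 87.04545 kg = 26200.68 ng
Concentration = 1330 mcg ÷ 232 mL = 5.732759 mcg/mL = 5732.759 ng/mL
Volume = 26200.68 ng ÷ 5732.759 ng/mL = 4.570344 mL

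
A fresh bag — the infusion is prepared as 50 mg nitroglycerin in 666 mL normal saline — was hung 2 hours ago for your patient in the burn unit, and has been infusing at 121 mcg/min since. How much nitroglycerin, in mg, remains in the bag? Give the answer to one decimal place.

121 mcg/min × 60 min/hr = 7260 mcg/hr
Concentration = 50 mg ÷ 666 mL = 0.07507508 mg/mL = 75.07508 mcg/mL
Rate = 7260 mcg/hr ÷ 75.07508 mcg/mL = 96.7032 mL/hr
Volume infused = 96.7032 mL/hr × 2 hr = 193.4064 mL
Volume remaining = 666 − 193.4064 = 472.5936 mL
Drug remaining = 472.5936 mL × 75.07508 mcg/mL = 35480 mcg = 35.48 mg

35.5 mg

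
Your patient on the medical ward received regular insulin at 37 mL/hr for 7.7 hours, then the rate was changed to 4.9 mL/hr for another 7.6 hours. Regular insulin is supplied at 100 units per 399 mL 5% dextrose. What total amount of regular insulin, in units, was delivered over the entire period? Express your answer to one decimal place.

Concentration = 100 units ÷ 399 mL = 0.2506266 units/mL
Stage 1: 37 mL/hr × 7.7 hr = 284.9 mL → 284.9 mL × 0.2506266 units/mL = 71.40351 units
Stage 2: 4.9 mL/hr × 7.6 hr = 37.24 mL → 37.24 mL × 0.2506266 units/mL = 9.333333 units
Total = 71.40351 + 9.333333 = 80.73684 units

80.7 units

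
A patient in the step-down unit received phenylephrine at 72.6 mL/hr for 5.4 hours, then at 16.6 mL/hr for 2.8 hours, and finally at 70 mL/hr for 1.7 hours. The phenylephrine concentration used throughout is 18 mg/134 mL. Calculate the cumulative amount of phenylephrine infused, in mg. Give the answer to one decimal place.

Concentration = 18 mg ÷ 134 mL = 0.1343284 mg/mL
Stage 1: 72.6 mL/hr × 5.4 hr = 392.04 mL → 392.04 mL × 0.1343284 mg/mL = 52.66209 mg
Stage 2: 16.6 mL/hr × 2.8 hr = 46.48 mL → 46.48 mL × 0.1343284 mg/mL = 6.243582 mg
Stage 3: 70 mL/hr × 1.7 hr = 119 mL → 119 mL × 0.1343284 mg/mL = 15.98507 mg
Total = 52.66209 + 6.243582 + 15.98507 = 74.89075 mg

74.9 mg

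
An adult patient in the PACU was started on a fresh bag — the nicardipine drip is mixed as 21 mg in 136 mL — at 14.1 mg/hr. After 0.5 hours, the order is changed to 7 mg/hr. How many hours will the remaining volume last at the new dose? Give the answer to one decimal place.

2.0 hours

Initial rate:
Concentration = 21 mg ÷ 136 mL = 0.1544118 mg/mL
Rate = 14.1 mg/hr ÷ 0.1544118 mg/mL = 91.31429 mL/hr
Volume infused so far = 91.31429 mL/hr × 0.5 hr = 45.65714 mL
Volume remaining = 136 − 45.65714 = 90.34286 mL
New rate:
Rate = 7 mg/hr ÷ 0.1544118 mg/mL = 45.33333 mL/hr
Time remaining = 90.34286 mL ÷ 45.33333 mL/hr = 1.992857 hr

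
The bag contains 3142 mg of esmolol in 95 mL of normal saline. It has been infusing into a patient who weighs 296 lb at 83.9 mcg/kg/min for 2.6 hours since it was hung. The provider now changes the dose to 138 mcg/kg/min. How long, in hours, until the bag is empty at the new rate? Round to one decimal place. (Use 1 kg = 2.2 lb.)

1.2 hours

Initial rate:
Weight = 296 lb ÷ 2.2 lb/kg = 134.5455 kg
Dose = 83.9 mcg/kg/min × 134.5455 kg = 11288.36 mcg/min
11288.36 mcg/min × 60 min/hr = 677301.8 mcg/hr
Concentration = 3142 mg ÷ 95 mL = 33.07368 mg/mL = 33073.68 mcg/mL
Rate = 677301.8 mcg/hr ÷ 33073.68 mcg/mL = 20.47857 mL/hr
Volume infused so far = 20.47857 mL/hr × 2.6 hr = 53.24429 mL
Volume remaining = 95 − 53.24429 = 41.75571 mL
New rate:
Dose = 138 mcg/kg/min × 134.5455 kg = 18567.27 mcg/min
18567.27 mcg/min × 60 min/hr = 1114036 mcg/hr
Rate = 1114036 mcg/hr ÷ 33073.68 mcg/mL = 33.68347 mL/hr
Time remaining = 41.75571 mL ÷ 33.68347 mL/hr = 1.23965 hr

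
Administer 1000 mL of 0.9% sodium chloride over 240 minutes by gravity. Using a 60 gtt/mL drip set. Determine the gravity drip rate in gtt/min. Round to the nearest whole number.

250 gtt/min

1000 mL ÷ (240 min) = 4.166667 mL/min
4.166667 mL/min × 60 gtt/mL = 250 gtt/min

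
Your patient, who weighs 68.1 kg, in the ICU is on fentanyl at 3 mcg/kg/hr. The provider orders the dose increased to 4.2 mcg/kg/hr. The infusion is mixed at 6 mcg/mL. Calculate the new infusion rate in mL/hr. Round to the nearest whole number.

48 mL/hr

Dose = 4.2 mcg/kg/hr × 68.1 kg = 286.02 mcg/hr
Rate = 286.02 mcg/hr ÷ 6 mcg/mL = 47.67 mL/hr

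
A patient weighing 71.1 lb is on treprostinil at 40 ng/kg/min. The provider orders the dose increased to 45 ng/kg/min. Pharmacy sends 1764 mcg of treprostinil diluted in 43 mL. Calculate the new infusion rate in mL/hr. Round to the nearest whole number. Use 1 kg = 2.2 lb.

2 mL/hr

Weight = 71.1 lb ÷ 2.2 lb/kg = 32.31818 kg
Dose = 45 ng/kg/min × 32.31818 kg = 1454.318 ng/min
1454.318 ng/min × 60 min/hr = 87259.09 ng/hr
Concentration = 1764 mcg ÷ 43 mL = 41.02326 mcg/mL = 41023.26 ng/mL
Rate = 87259.09 ng/hr ÷ 41023.26 ng/mL = 2.127064 mL/hr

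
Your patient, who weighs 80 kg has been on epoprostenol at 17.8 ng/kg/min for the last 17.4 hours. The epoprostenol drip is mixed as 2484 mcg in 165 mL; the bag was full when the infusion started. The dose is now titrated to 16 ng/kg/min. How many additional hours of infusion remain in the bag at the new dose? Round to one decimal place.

Initial rate:
Dose = 17.8 ng/kg/min × 80 kg = 1424 ng/min
1424 ng/min × 60 min/hr = 85440 ng/hr
Concentration = 2484 mcg ÷ 165 mL = 15.05455 mcg/mL = 15054.55 ng/mL
Rate = 85440 ng/hr ÷ 15054.55 ng/mL = 5.675362 mL/hr
Volume infused so far = 5.675362 mL/hr × 17.4 hr = 98.7513 mL
Volume remaining = 165 − 98.7513 = 66.2487 mL
New rate:
Dose = 16 ng/kg/min × 80 kg = 1280 ng/min
1280 ng/min × 60 min/hr = 76800 ng/hr
Rate = 76800 ng/hr ÷ 15054.55 ng/mL = 5.101449 mL/hr
Time remaining = 66.2487 mL ÷ 5.101449 mL/hr = 12.98625 hr

13.0 hours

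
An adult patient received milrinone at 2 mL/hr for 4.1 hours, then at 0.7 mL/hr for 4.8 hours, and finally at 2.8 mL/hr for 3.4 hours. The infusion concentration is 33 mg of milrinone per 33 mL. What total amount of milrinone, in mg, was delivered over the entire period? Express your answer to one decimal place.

21.1 mg

Concentration = 33 mg ÷ 33 mL = 1 mg/mL
Stage 1: 2 mL/hr × 4.1 hr = 8.2 mL → 8.2 mL × 1 mg/mL = 8.2 mg
Stage 2: 0.7 mL/hr × 4.8 hr = 3.36 mL → 3.36 mL × 1 mg/mL = 3.36 mg
Stage 3: 2.8 mL/hr × 3.4 hr = 9.52 mL → 9.52 mL × 1 mg/mL = 9.52 mg
Total = 8.2 + 3.36 + 9.52 = 21.08 mg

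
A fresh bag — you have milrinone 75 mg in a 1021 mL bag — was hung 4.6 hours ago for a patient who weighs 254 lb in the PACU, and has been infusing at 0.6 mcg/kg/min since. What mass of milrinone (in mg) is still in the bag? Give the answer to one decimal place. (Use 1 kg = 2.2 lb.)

Weight = 254 lb ÷ 2.2 lb/kg = 115.4545 kg
Dose = 0.6 mcg/kg/min × 115.4545 kg = 69.27273 mcg/min
69.27273 mcg/min × 60 min/hr = 4156.364 mcg/hr
Concentration = 75 mg ÷ 1021 mL = 0.07345739 mg/mL = 73.45739 mcg/mL
Rate = 4156.364 mcg/hr ÷ 73.45739 mcg/mL = 56.58196 mL/hr
Volume infused = 56.58196 mL/hr × 4.6 hr = 260.277 mL
Volume remaining = 1021 − 260.277 = 760.723 mL
Drug remaining = 760.723 mL × 73.45739 mcg/mL = 55880.73 mcg = 55.88073 mg

55.9 mg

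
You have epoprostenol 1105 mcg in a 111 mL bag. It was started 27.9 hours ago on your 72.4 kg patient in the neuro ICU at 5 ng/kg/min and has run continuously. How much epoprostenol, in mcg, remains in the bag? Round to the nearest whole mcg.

Dose = 5 ng/kg/min × 72.4 kg = 362 ng/min
362 ng/min × 60 min/hr = 21720 ng/hr
Concentration = 1105 mcg ÷ 111 mL = 9.954955 mcg/mL = 9954.955 ng/mL
Rate = 21720 ng/hr ÷ 9954.955 ng/mL = 2.181828 mL/hr
Volume infused = 2.181828 mL/hr × 27.9 hr = 60.873 mL
Volume remaining = 111 − 60.873 = 50.127 mL
Drug remaining = 50.127 mL × 9954.955 ng/mL = 499012 ng = 499.012 mcg

499 mcg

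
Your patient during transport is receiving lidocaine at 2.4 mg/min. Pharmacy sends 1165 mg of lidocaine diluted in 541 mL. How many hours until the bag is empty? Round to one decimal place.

2.4 mg/min × 60 min/hr = 144 mg/hr
Concentration = 1165 mg ÷ 541 mL = 2.15342 mg/mL
Rate = 144 mg/hr ÷ 2.15342 mg/mL = 66.87039 mL/hr
Duration = 541 mL ÷ 66.87039 mL/hr = 8.090278 hr

8.1 hours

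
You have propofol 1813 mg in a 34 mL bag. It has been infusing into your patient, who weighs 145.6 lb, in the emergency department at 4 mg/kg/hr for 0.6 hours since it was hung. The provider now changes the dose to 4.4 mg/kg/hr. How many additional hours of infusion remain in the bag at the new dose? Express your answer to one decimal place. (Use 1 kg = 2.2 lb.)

5.7 hours

Initial rate:
Weight = 145.6 lb ÷ 2.2 lb/kg = 66.18182 kg
Dose = 4 mg/kg/hr × 66.18182 kg = 264.7273 mg/hr
Concentration = 1813 mg ÷ 34 mL = 53.32353 mg/mL
Rate = 264.7273 mg/hr ÷ 53.32353 mg/mL = 4.964549 mL/hr
Volume infused so far = 4.964549 mL/hr × 0.6 hr = 2.978729 mL
Volume remaining = 34 − 2.978729 = 31.02127 mL
New rate:
Dose = 4.4 mg/kg/hr × 66.18182 kg = 291.2 mg/hr
Rate = 291.2 mg/hr ÷ 53.32353 mg/mL = 5.461004 mL/hr
Time remaining = 31.02127 mL ÷ 5.461004 mL/hr = 5.680507 hr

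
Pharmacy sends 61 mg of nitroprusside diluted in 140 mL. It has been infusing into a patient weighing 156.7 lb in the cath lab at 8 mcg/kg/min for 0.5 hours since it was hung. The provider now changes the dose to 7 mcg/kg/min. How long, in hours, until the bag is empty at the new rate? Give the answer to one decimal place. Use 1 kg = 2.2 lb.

1.5 hours

Initial rate:
Weight = 156.7 lb ÷ 2.2 lb/kg = 71.22727 kg
Dose = 8 mcg/kg/min × 71.22727 kg = 569.8182 mcg/min
569.8182 mcg/min × 60 min/hr = 34189.09 mcg/hr
Concentration = 61 mg ÷ 140 mL = 0.4357143 mg/mL = 435.7143 mcg/mL
Rate = 34189.09 mcg/hr ÷ 435.7143 mcg/mL = 78.46677 mL/hr
Volume infused so far = 78.46677 mL/hr × 0.5 hr = 39.23338 mL
Volume remaining = 140 − 39.23338 = 100.7666 mL
New rate:
Dose = 7 mcg/kg/min × 71.22727 kg = 498.5909 mcg/min
498.5909 mcg/min × 60 min/hr = 29915.45 mcg/hr
Rate = 29915.45 mcg/hr ÷ 435.7143 mcg/mL = 68.65842 mL/hr
Time remaining = 100.7666 mL ÷ 68.65842 mL/hr = 1.467651 hr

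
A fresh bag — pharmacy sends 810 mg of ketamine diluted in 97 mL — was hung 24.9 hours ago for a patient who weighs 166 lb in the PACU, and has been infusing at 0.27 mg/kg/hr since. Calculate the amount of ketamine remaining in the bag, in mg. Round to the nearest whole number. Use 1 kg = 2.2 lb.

303 mg

Weight = 166 lb ÷ 2.2 lb/kg = 75.45455 kg
Dose = 0.27 mg/kg/hr × 75.45455 kg = 20.37273 mg/hr
Concentration = 810 mg ÷ 97 mL = 8.350515 mg/mL
Rate = 20.37273 mg/hr ÷ 8.350515 mg/mL = 2.439697 mL/hr
Volume infused = 2.439697 mL/hr × 24.9 hr = 60.74845 mL
Volume remaining = 97 − 60.74845 = 36.25155 mL
Drug remaining = 36.25155 mL × 8.350515 mg/mL = 302.7191 mg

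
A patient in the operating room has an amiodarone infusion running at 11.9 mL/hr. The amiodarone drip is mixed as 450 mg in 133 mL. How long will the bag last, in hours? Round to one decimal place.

Duration = 133 mL ÷ 11.9 mL/hr = 11.17647 hr

11.2 hours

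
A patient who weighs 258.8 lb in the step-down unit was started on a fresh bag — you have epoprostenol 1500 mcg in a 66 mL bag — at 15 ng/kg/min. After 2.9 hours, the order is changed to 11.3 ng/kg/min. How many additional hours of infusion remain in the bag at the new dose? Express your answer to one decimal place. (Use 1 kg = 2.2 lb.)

Initial rate:
Weight = 258.8 lb ÷ 2.2 lb/kg = 117.6364 kg
Dose = 15 ng/kg/min × 117.6364 kg = 1764.545 ng/min
1764.545 ng/min × 60 min/hr = 105872.7 ng/hr
Concentration = 1500 mcg ÷ 66 mL = 22.72727 mcg/mL = 22727.27 ng/mL
Rate = 105872.7 ng/hr ÷ 22727.27 ng/mL = 4.6584 mL/hr
Volume infused so far = 4.6584 mL/hr × 2.9 hr = 13.50936 mL
Volume remaining = 66 − 13.50936 = 52.49064 mL
New rate:
Dose = 11.3 ng/kg/min × 117.6364 kg = 1329.291 ng/min
1329.291 ng/min × 60 min/hr = 79757.45 ng/hr
Rate = 79757.45 ng/hr ÷ 22727.27 ng/mL = 3.509328 mL/hr
Time remaining = 52.49064 mL ÷ 3.509328 mL/hr = 14.95746 hr

15.0 hours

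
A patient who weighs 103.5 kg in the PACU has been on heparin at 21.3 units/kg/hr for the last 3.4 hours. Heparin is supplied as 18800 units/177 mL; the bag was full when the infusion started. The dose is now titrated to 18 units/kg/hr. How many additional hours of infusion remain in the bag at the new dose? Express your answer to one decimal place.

6.1 hours

Initial rate:
Dose = 21.3 units/kg/hr × 103.5 kg = 2204.55 units/hr
Concentration = 18800 units ÷ 177 mL = 106.2147 units/mL
Rate = 2204.55 units/hr ÷ 106.2147 units/mL = 20.7556 mL/hr
Volume infused so far = 20.7556 mL/hr × 3.4 hr = 70.56905 mL
Volume remaining = 177 − 70.56905 = 106.4309 mL
New rate:
Dose = 18 units/kg/hr × 103.5 kg = 1863 units/hr
Rate = 1863 units/hr ÷ 106.2147 units/mL = 17.53995 mL/hr
Time remaining = 106.4309 mL ÷ 17.53995 mL/hr = 6.067917 hr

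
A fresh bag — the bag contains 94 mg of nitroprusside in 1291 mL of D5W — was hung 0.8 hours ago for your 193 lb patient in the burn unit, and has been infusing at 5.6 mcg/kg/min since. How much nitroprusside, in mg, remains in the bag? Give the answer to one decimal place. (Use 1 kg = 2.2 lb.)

Weight = 193 lb ÷ 2.2 lb/kg = 87.72727 kg
Dose = 5.6 mcg/kg/min × 87.72727 kg = 491.2727 mcg/min
491.2727 mcg/min × 60 min/hr = 29476.36 mcg/hr
Concentration = 94 mg ÷ 1291 mL = 0.07281177 mg/mL = 72.81177 mcg/mL
Rate = 29476.36 mcg/hr ÷ 72.81177 mcg/mL = 404.8296 mL/hr
Volume infused = 404.8296 mL/hr × 0.8 hr = 323.8637 mL
Volume remaining = 1291 − 323.8637 = 967.1363 mL
Drug remaining = 967.1363 mL × 72.81177 mcg/mL = 70418.91 mcg = 70.41891 mg

70.4 mg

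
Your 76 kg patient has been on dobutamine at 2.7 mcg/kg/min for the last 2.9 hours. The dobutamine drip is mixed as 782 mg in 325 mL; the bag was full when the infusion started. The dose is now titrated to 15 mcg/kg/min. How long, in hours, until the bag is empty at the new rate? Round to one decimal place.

Initial rate:
Dose = 2.7 mcg/kg/min × 76 kg = 205.2 mcg/min
205.2 mcg/min × 60 min/hr = 12312 mcg/hr
Concentration = 782 mg ÷ 325 mL = 2.406154 mg/mL = 2406.154 mcg/mL
Rate = 12312 mcg/hr ÷ 2406.154 mcg/mL = 5.11688 mL/hr
Volume infused so far = 5.11688 mL/hr × 2.9 hr = 14.83895 mL
Volume remaining = 325 − 14.83895 = 310.161 mL
New rate:
Dose = 15 mcg/kg/min × 76 kg = 1140 mcg/min
1140 mcg/min × 60 min/hr = 68400 mcg/hr
Rate = 68400 mcg/hr ÷ 2406.154 mcg/mL = 28.42711 mL/hr
Time remaining = 310.161 mL ÷ 28.42711 mL/hr = 10.91075 hr

10.9 hours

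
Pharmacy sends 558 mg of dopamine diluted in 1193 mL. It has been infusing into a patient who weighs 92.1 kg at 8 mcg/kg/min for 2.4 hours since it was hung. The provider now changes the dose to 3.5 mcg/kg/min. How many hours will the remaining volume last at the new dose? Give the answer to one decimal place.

Initial rate:
Dose = 8 mcg/kg/min × 92.1 kg = 736.8 mcg/min
736.8 mcg/min × 60 min/hr = 44208 mcg/hr
Concentration = 558 mg ÷ 1193 mL = 0.4677284 mg/mL = 467.7284 mcg/mL
Rate = 44208 mcg/hr ÷ 467.7284 mcg/mL = 94.51639 mL/hr
Volume infused so far = 94.51639 mL/hr × 2.4 hr = 226.8393 mL
Volume remaining = 1193 − 226.8393 = 966.1607 mL
New rate:
Dose = 3.5 mcg/kg/min × 92.1 kg = 322.35 mcg/min
322.35 mcg/min × 60 min/hr = 19341 mcg/hr
Rate = 19341 mcg/hr ÷ 467.7284 mcg/mL = 41.35092 mL/hr
Time remaining = 966.1607 mL ÷ 41.35092 mL/hr = 23.36491 hr

23.4 hours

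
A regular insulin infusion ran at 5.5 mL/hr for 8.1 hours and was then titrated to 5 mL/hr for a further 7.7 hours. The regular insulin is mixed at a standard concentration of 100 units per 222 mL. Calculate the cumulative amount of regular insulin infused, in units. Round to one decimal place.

Concentration = 100 units ÷ 222 mL = 0.4504505 units/mL
Stage 1: 5.5 mL/hr × 8.1 hr = 44.55 mL → 44.55 mL × 0.4504505 units/mL = 20.06757 units
Stage 2: 5 mL/hr × 7.7 hr = 38.5 mL → 38.5 mL × 0.4504505 units/mL = 17.34234 units
Total = 20.06757 + 17.34234 = 37.40991 units

37.4 units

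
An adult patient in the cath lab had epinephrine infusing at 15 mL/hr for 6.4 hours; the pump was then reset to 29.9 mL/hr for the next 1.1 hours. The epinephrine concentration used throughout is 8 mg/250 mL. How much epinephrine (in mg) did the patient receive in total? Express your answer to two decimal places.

4.12 mg

Concentration = 8 mg ÷ 250 mL = 0.032 mg/mL
Stage 1: 15 mL/hr × 6.4 hr = 96 mL → 96 mL × 0.032 mg/mL = 3.072 mg
Stage 2: 29.9 mL/hr × 1.1 hr = 32.89 mL → 32.89 mL × 0.032 mg/mL = 1.05248 mg
Total = 3.072 + 1.05248 = 4.12448 mg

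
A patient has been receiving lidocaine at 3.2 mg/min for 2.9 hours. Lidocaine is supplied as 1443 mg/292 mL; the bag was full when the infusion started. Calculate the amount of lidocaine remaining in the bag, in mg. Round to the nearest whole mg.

3.2 mg/min × 60 min/hr = 192 mg/hr
Concentration = 1443 mg ÷ 292 mL = 4.941781 mg/mL
Rate = 192 mg/hr ÷ 4.941781 mg/mL = 38.85239 mL/hr
Volume infused = 38.85239 mL/hr × 2.9 hr = 112.6719 mL
Volume remaining = 292 − 112.6719 = 179.3281 mL
Drug remaining = 179.3281 mL × 4.941781 mg/mL = 886.2 mg

886 mg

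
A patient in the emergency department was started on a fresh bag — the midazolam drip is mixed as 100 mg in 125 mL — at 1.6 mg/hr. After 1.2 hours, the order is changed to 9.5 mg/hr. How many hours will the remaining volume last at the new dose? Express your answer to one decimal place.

10.3 hours

Initial rate:
Concentration = 100 mg ÷ 125 mL = 0.8 mg/mL
Rate = 1.6 mg/hr ÷ 0.8 mg/mL = 2 mL/hr
Volume infused so far = 2 mL/hr × 1.2 hr = 2.4 mL
Volume remaining = 125 − 2.4 = 122.6 mL
New rate:
Rate = 9.5 mg/hr ÷ 0.8 mg/mL = 11.875 mL/hr
Time remaining = 122.6 mL ÷ 11.875 mL/hr = 10.32421 hr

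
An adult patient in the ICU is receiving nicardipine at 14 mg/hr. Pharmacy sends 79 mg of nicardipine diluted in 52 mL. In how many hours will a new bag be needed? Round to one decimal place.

Concentration = 79 mg ÷ 52 mL = 1.519231 mg/mL
Rate = 14 mg/hr ÷ 1.519231 mg/mL = 9.21519 mL/hr
Duration = 52 mL ÷ 9.21519 mL/hr = 5.642857 hr

5.6 hours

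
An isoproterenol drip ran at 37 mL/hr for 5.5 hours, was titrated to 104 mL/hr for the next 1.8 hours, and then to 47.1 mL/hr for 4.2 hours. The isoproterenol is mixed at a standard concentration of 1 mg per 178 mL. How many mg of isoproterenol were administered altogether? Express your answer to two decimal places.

Concentration = 1 mg ÷ 178 mL = 0.005617978 mg/mL
Stage 1: 37 mL/hr × 5.5 hr = 203.5 mL → 203.5 mL × 0.005617978 mg/mL = 1.143258 mg
Stage 2: 104 mL/hr × 1.8 hr = 187.2 mL → 187.2 mL × 0.005617978 mg/mL = 1.051685 mg
Stage 3: 47.1 mL/hr × 4.2 hr = 197.82 mL → 197.82 mL × 0.005617978 mg/mL = 1.111348 mg
Total = 1.143258 + 1.051685 + 1.111348 = 3.306292 mg

3.31 mg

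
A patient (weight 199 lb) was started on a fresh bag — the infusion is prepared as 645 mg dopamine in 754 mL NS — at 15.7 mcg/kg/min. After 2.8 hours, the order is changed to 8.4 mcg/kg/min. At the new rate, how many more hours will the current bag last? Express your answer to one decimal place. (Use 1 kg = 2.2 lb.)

Initial rate:
Weight = 199 lb ÷ 2.2 lb/kg = 90.45455 kg
Dose = 15.7 mcg/kg/min × 90.45455 kg = 1420.136 mcg/min
1420.136 mcg/min × 60 min/hr = 85208.18 mcg/hr
Concentration = 645 mg ÷ 754 mL = 0.8554377 mg/mL = 855.4377 mcg/mL
Rate = 85208.18 mcg/hr ÷ 855.4377 mcg/mL = 99.6077 mL/hr
Volume infused so far = 99.6077 mL/hr × 2.8 hr = 278.9016 mL
Volume remaining = 754 − 278.9016 = 475.0984 mL
New rate:
Dose = 8.4 mcg/kg/min × 90.45455 kg = 759.8182 mcg/min
759.8182 mcg/min × 60 min/hr = 45589.09 mcg/hr
Rate = 45589.09 mcg/hr ÷ 855.4377 mcg/mL = 53.29329 mL/hr
Time remaining = 475.0984 mL ÷ 53.29329 mL/hr = 8.914788 hr

8.9 hours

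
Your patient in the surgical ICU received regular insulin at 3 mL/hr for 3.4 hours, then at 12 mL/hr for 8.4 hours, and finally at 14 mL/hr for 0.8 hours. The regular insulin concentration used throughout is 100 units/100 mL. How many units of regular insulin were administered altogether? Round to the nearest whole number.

Concentration = 100 units ÷ 100 mL = 1 units/mL
Stage 1: 3 mL/hr × 3.4 hr = 10.2 mL → 10.2 mL × 1 units/mL = 10.2 units
Stage 2: 12 mL/hr × 8.4 hr = 100.8 mL → 100.8 mL × 1 units/mL = 100.8 units
Stage 3: 14 mL/hr × 0.8 hr = 11.2 mL → 11.2 mL × 1 units/mL = 11.2 units
Total = 10.2 + 100.8 + 11.2 = 122.2 units

122 units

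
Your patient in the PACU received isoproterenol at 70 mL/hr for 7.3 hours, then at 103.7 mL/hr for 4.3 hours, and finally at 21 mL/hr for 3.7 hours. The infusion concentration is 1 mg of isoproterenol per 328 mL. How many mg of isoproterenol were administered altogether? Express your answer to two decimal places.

3.15 mg

Concentration = 1 mg ÷ 328 mL = 0.00304878 mg/mL
Stage 1: 70 mL/hr × 7.3 hr = 511 mL → 511 mL × 0.00304878 mg/mL = 1.557927 mg
Stage 2: 103.7 mL/hr × 4.3 hr = 445.91 mL → 445.91 mL × 0.00304878 mg/mL = 1.359482 mg
Stage 3: 21 mL/hr × 3.7 hr = 77.7 mL → 77.7 mL × 0.00304878 mg/mL = 0.2368902 mg
Total = 1.557927 + 1.359482 + 0.2368902 = 3.154299 mg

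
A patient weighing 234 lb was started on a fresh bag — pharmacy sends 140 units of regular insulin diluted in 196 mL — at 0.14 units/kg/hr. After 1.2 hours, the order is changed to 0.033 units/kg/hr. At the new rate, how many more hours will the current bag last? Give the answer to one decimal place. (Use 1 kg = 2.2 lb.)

34.8 hours

Initial rate:
Weight = 234 lb ÷ 2.2 lb/kg = 106.3636 kg
Dose = 0.14 units/kg/hr × 106.3636 kg = 14.89091 units/hr
Concentration = 140 units ÷ 196 mL = 0.7142857 units/mL
Rate = 14.89091 units/hr ÷ 0.7142857 units/mL = 20.84727 mL/hr
Volume infused so far = 20.84727 mL/hr × 1.2 hr = 25.01673 mL
Volume remaining = 196 − 25.01673 = 170.9833 mL
New rate:
Dose = 0.033 units/kg/hr × 106.3636 kg = 3.51 units/hr
Rate = 3.51 units/hr ÷ 0.7142857 units/mL = 4.914 mL/hr
Time remaining = 170.9833 mL ÷ 4.914 mL/hr = 34.79513 hr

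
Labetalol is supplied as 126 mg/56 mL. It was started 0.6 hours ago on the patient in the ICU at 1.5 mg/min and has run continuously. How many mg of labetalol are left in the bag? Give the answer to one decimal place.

72.0 mg

1.5 mg/min × 60 min/hr = 90 mg/hr
Concentration = 126 mg ÷ 56 mL = 2.25 mg/mL
Rate = 90 mg/hr ÷ 2.25 mg/mL = 40 mL/hr
Volume infused = 40 mL/hr × 0.6 hr = 24 mL
Volume remaining = 56 − 24 = 32 mL
Drug remaining = 32 mL × 2.25 mg/mL = 72 mg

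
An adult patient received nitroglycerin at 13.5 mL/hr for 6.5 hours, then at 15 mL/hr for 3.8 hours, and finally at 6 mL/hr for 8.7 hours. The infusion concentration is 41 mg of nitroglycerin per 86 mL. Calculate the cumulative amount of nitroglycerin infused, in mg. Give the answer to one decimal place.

Concentration = 41 mg ÷ 86 mL = 0.4767442 mg/mL
Stage 1: 13.5 mL/hr × 6.5 hr = 87.75 mL → 87.75 mL × 0.4767442 mg/mL = 41.8343 mg
Stage 2: 15 mL/hr × 3.8 hr = 57 mL → 57 mL × 0.4767442 mg/mL = 27.17442 mg
Stage 3: 6 mL/hr × 8.7 hr = 52.2 mL → 52.2 mL × 0.4767442 mg/mL = 24.88605 mg
Total = 41.8343 + 27.17442 + 24.88605 = 93.89477 mg

93.9 mg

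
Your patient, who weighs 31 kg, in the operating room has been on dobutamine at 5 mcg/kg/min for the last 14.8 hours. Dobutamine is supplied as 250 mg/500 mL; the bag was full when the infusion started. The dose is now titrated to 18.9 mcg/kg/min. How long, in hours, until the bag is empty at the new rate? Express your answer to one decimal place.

3.2 hours

Initial rate:
Dose = 5 mcg/kg/min × 31 kg = 155 mcg/min
155 mcg/min × 60 min/hr = 9300 mcg/hr
Concentration = 250 mg ÷ 500 mL = 0.5 mg/mL = 500 mcg/mL
Rate = 9300 mcg/hr ÷ 500 mcg/mL = 18.6 mL/hr
Volume infused so far = 18.6 mL/hr × 14.8 hr = 275.28 mL
Volume remaining = 500 − 275.28 = 224.72 mL
New rate:
Dose = 18.9 mcg/kg/min × 31 kg = 585.9 mcg/min
585.9 mcg/min × 60 min/hr = 35154 mcg/hr
Rate = 35154 mcg/hr ÷ 500 mcg/mL = 70.308 mL/hr
Time remaining = 224.72 mL ÷ 70.308 mL/hr = 3.196222 hr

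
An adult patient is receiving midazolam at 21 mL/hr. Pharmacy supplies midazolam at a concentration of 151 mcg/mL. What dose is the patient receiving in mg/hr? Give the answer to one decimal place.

3.2 mg/hr

Concentration = 151 mcg/mL = 0.151 mg/mL
Drug rate = 21 mL/hr × 0.151 mg/mL = 3.171 mg/hr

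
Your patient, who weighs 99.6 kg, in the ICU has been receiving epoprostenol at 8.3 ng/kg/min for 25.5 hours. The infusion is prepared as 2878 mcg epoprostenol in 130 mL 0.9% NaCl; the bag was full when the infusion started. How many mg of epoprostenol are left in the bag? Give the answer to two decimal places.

1.61 mg

Dose = 8.3 ng/kg/min × 99.6 kg = 826.68 ng/min
826.68 ng/min × 60 min/hr = 49600.8 ng/hr
Concentration = 2878 mcg ÷ 130 mL = 22.13846 mcg/mL = 22138.46 ng/mL
Rate = 49600.8 ng/hr ÷ 22138.46 ng/mL = 2.240481 mL/hr
Volume infused = 2.240481 mL/hr × 25.5 hr = 57.13226 mL
Volume remaining = 130 − 57.13226 = 72.86774 mL
Drug remaining = 72.86774 mL × 22138.46 ng/mL = 1613180 ng = 1.61318 mg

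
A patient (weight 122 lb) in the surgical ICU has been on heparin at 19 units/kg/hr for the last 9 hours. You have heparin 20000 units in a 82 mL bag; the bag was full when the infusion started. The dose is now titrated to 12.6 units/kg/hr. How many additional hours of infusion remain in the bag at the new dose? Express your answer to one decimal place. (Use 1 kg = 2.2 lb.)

Initial rate:
Weight = 122 lb ÷ 2.2 lb/kg = 55.45455 kg
Dose = 19 units/kg/hr × 55.45455 kg = 1053.636 units/hr
Concentration = 20000 units ÷ 82 mL = 243.9024 units/mL
Rate = 1053.636 units/hr ÷ 243.9024 units/mL = 4.319909 mL/hr
Volume infused so far = 4.319909 mL/hr × 9 hr = 38.87918 mL
Volume remaining = 82 − 38.87918 = 43.12082 mL
New rate:
Dose = 12.6 units/kg/hr × 55.45455 kg = 698.7273 units/hr
Rate = 698.7273 units/hr ÷ 243.9024 units/mL = 2.864782 mL/hr
Time remaining = 43.12082 mL ÷ 2.864782 mL/hr = 15.05204 hr

15.1 hours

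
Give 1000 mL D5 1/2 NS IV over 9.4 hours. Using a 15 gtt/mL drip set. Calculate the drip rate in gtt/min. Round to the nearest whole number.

1000 mL ÷ (9.4 hr × 60 = 564 min) = 1.77305 mL/min
1.77305 mL/min × 15 gtt/mL = 26.59574 gtt/min

27 gtt/min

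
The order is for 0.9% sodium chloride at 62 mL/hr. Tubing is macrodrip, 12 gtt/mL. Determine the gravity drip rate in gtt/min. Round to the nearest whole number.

62 mL/hr ÷ 60 min/hr = 1.033333 mL/min
1.033333 mL/min × 12 gtt/mL = 12.4 gtt/min

12 gtt/min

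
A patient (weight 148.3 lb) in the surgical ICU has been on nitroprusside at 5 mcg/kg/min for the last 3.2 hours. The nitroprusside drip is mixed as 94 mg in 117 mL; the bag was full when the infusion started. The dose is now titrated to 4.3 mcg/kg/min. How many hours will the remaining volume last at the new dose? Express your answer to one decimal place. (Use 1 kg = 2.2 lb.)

1.7 hours

Initial rate:
Weight = 148.3 lb ÷ 2.2 lb/kg = 67.40909 kg
Dose = 5 mcg/kg/min × 67.40909 kg = 337.0455 mcg/min
337.0455 mcg/min × 60 min/hr = 20222.73 mcg/hr
Concentration = 94 mg ÷ 117 mL = 0.8034188 mg/mL = 803.4188 mcg/mL
Rate = 20222.73 mcg/hr ÷ 803.4188 mcg/mL = 25.17084 mL/hr
Volume infused so far = 25.17084 mL/hr × 3.2 hr = 80.54669 mL
Volume remaining = 117 − 80.54669 = 36.45331 mL
New rate:
Dose = 4.3 mcg/kg/min × 67.40909 kg = 289.8591 mcg/min
289.8591 mcg/min × 60 min/hr = 17391.55 mcg/hr
Rate = 17391.55 mcg/hr ÷ 803.4188 mcg/mL = 21.64692 mL/hr
Time remaining = 36.45331 mL ÷ 21.64692 mL/hr = 1.683995 hr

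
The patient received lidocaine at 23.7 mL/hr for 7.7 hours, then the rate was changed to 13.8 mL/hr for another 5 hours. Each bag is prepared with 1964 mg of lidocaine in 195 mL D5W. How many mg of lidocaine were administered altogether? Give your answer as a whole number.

2533 mg

Concentration = 1964 mg ÷ 195 mL = 10.07179 mg/mL
Stage 1: 23.7 mL/hr × 7.7 hr = 182.49 mL → 182.49 mL × 10.07179 mg/mL = 1838.002 mg
Stage 2: 13.8 mL/hr × 5 hr = 69 mL → 69 mL × 10.07179 mg/mL = 694.9538 mg
Total = 1838.002 + 694.9538 = 2532.956 mg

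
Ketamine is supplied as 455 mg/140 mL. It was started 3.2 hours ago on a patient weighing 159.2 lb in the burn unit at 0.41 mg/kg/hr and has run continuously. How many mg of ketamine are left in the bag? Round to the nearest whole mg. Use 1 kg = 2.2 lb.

Weight = 159.2 lb ÷ 2.2 lb/kg = 72.36364 kg
Dose = 0.41 mg/kg/hr × 72.36364 kg = 29.66909 mg/hr
Concentration = 455 mg ÷ 140 mL = 3.25 mg/mL
Rate = 29.66909 mg/hr ÷ 3.25 mg/mL = 9.128951 mL/hr
Volume infused = 9.128951 mL/hr × 3.2 hr = 29.21264 mL
Volume remaining = 140 − 29.21264 = 110.7874 mL
Drug remaining = 110.7874 mL × 3.25 mg/mL = 360.0589 mg

360 mg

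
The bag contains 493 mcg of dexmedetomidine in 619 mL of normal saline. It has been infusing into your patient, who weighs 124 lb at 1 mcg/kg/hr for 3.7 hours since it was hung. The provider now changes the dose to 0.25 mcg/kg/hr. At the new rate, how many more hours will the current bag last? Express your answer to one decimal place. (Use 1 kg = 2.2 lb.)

20.2 hours

Initial rate:
Weight = 124 lb ÷ 2.2 lb/kg = 56.36364 kg
Dose = 1 mcg/kg/hr × 56.36364 kg = 56.36364 mcg/hr
Concentration = 493 mcg ÷ 619 mL = 0.7964459 mcg/mL
Rate = 56.36364 mcg/hr ÷ 0.7964459 mcg/mL = 70.76895 mL/hr
Volume infused so far = 70.76895 mL/hr × 3.7 hr = 261.8451 mL
Volume remaining = 619 − 261.8451 = 357.1549 mL
New rate:
Dose = 0.25 mcg/kg/hr × 56.36364 kg = 14.09091 mcg/hr
Rate = 14.09091 mcg/hr ÷ 0.7964459 mcg/mL = 17.69224 mL/hr
Time remaining = 357.1549 mL ÷ 17.69224 mL/hr = 20.1871 hr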